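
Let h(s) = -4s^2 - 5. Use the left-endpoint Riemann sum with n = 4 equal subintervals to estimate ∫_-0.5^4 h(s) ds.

Δs = (4 − (-0.5))/4 = 1.125.
Left endpoints: -0.5, 0.625, 1.75, 2.875.
h(-0.5) = -6, h(0.625) = -6.5625, h(1.75) = -17.25, h(2.875) = -38.0625.
Sum = Δs · [h(-0.5) + h(0.625) + h(1.75) + h(2.875)].
Sum = -76.359375.

-76.359375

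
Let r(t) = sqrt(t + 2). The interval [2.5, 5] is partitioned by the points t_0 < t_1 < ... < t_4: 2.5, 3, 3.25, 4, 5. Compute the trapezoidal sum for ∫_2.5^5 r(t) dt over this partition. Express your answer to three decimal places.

5.981

Subinterval widths: 0.5, 0.25, 0.75, 1.
r(2.5) ≈ 2.121, r(3) ≈ 2.236, r(3.25) ≈ 2.291, r(4) ≈ 2.449, r(5) ≈ 2.646.
On each subinterval the trapezoid contributes (Δt_i/2)·[r(t_{i-1}) + r(t_i)].
Sum ≈ 5.981.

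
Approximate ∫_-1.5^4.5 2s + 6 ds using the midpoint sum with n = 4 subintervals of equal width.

54

Δs = (4.5 − (-1.5))/4 = 1.5.
Midpoints: -0.75, 0.75, 2.25, 3.75.
f(-0.75) = 4.5, f(0.75) = 7.5, f(2.25) = 10.5, f(3.75) = 13.5.
Sum = Δs · [f(-0.75) + f(0.75) + f(2.25) + f(3.75)].
Sum = 54.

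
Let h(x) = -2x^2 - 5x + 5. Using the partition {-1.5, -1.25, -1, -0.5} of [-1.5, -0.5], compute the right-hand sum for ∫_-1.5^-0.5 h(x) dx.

7.53125

Subinterval widths: 0.25, 0.25, 0.5.
Right endpoints: -1.25, -1, -0.5.
h(-1.25) = 8.125, h(-1) = 8, h(-0.5) = 7.
Sum = Σ Δx_i · h(x_i).
Sum = 7.53125.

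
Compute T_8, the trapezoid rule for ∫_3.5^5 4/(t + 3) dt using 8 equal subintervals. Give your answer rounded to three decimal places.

0.831

Δt = (5 − 3.5)/8 = 0.1875.
f(3.5) = 8/13, f(3.6875) = 64/107, f(3.875) = 32/55, f(4.0625) = 64/113, f(4.25) = 16/29, f(4.4375) = 64/119, f(4.625) = 32/61, f(4.8125) = 0.512, f(5) = 0.5.
T_8 = (Δt/2)·[f(t_0) + 2f(t_1) + ... + 2f(t_{7}) + f(t_8)].
Sum ≈ 0.831.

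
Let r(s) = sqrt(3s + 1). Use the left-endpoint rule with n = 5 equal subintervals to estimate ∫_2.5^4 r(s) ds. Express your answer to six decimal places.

Δs = (4 − 2.5)/5 = 0.3.
Left endpoints: 2.5, 2.8, 3.1, 3.4, 3.7.
r(2.5) ≈ 2.915476, r(2.8) ≈ 3.065942, r(3.1) ≈ 3.209361, r(3.4) ≈ 3.346640, r(3.7) ≈ 3.478505.
Sum = Δs · [r(2.5) + r(2.8) + r(3.1) + r(3.4) + r(3.7)].
Sum ≈ 4.804777.

4.804777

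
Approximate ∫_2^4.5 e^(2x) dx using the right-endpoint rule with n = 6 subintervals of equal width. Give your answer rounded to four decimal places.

Δx = (4.5 − 2)/6 = 5/12.
Right endpoints: 29/12, 17/6, 3.25, 11/3, 49/12, 4.5.
f(29/12) ≈ 125.6290, f(17/6) ≈ 289.0694, f(3.25) ≈ 665.1416, f(11/3) ≈ 1530.4749, f(49/12) ≈ 3521.5858, f(4.5) ≈ 8103.0839.
Sum = Δx · [f(29/12) + f(17/6) + f(3.25) + ...].
Sum ≈ 5931.2436.

5931.2436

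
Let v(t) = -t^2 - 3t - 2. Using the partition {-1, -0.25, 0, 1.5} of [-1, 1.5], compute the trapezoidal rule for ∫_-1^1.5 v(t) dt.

-8.96875

Subinterval widths: 0.75, 0.25, 1.5.
v(-1) = 0, v(-0.25) = -1.3125, v(0) = -2, v(1.5) = -8.75.
On each subinterval the trapezoid contributes (Δt_i/2)·[v(t_{i-1}) + v(t_i)].
Sum = -8.96875.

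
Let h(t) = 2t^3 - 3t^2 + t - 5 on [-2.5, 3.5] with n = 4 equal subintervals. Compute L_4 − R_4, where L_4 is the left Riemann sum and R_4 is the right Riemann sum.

-157.5

L_4 = -108.75.
R_4 = 48.75.
L_4 − R_4 = -157.5.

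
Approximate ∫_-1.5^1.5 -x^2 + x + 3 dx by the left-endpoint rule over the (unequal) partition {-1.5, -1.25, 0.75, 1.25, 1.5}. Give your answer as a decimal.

Subinterval widths: 0.25, 2, 0.5, 0.25.
Left endpoints: -1.5, -1.25, 0.75, 1.25.
f(-1.5) = -0.75, f(-1.25) = 0.1875, f(0.75) = 3.1875, f(1.25) = 2.6875.
Sum = Σ Δx_i · f(x_i).
Sum = 2.453125.

2.453125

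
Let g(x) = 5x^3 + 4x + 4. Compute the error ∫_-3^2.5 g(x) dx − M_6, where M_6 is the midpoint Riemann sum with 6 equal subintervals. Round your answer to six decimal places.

-1.444227

Exact integral: ∫_-3^2.5 g(x) dx = -35.921875.
M_6 ≈ -34.47764757.
Error ≈ -35.921875 − (-34.47764757) ≈ -1.444227.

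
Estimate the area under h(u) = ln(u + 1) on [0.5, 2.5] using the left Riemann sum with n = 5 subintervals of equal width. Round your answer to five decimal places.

1.60195

Δu = (2.5 − 0.5)/5 = 0.4.
Left endpoints: 0.5, 0.9, 1.3, 1.7, 2.1.
h(0.5) ≈ 0.40547, h(0.9) ≈ 0.64185, h(1.3) ≈ 0.83291, h(1.7) ≈ 0.99325, h(2.1) ≈ 1.13140.
Sum = Δu · [h(0.5) + h(0.9) + h(1.3) + h(1.7) + h(2.1)].
Sum ≈ 1.60195.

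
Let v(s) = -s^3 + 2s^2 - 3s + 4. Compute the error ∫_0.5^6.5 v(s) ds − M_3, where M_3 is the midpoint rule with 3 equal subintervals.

-17

Exact integral: ∫_0.5^6.5 v(s) ds = -302.25.
M_3 = -285.25.
Error = -302.25 − (-285.25) = -17.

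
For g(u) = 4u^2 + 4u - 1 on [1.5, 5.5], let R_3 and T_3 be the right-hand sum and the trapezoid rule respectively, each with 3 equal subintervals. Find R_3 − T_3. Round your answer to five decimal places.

85.33333

R_3 ≈ 359.4074074.
T_3 ≈ 274.0740741.
R_3 − T_3 ≈ 85.33333.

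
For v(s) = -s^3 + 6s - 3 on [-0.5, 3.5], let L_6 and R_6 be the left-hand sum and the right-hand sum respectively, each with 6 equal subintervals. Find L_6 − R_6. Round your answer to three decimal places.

12.667

L_6 = -8.5.
R_6 ≈ -21.16667.
L_6 − R_6 ≈ 12.667.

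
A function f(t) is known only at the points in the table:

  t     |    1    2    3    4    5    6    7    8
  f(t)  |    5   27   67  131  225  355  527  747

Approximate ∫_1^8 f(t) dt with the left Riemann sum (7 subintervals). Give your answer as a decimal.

Δt = 1.
Sum = 1·[5 + 27 + 67 + 131 + 225 + 355 + 527] = 1337.

1337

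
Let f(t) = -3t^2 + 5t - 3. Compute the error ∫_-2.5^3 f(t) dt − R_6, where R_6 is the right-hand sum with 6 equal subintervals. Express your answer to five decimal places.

-6.51215

Exact integral: ∫_-2.5^3 f(t) dt = -52.25.
R_6 ≈ -45.7378472.
Error ≈ -52.25 − (-45.7378472) ≈ -6.51215.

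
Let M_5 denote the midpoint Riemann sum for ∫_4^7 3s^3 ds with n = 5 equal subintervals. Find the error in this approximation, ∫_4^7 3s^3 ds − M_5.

Exact integral: ∫_4^7 f(s) ds = 1608.75.
M_5 = 1604.295.
Error = 1608.75 − 1604.295 = 4.455.

4.455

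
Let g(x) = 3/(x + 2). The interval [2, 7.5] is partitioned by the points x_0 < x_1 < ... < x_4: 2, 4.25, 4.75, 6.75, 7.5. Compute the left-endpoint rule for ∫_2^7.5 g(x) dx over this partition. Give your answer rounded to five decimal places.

Subinterval widths: 2.25, 0.5, 2, 0.75.
Left endpoints: 2, 4.25, 4.75, 6.75.
g(2) = 0.75, g(4.25) = 0.48, g(4.75) = 4/9, g(6.75) = 12/35.
Sum = Σ Δx_i · g(x_i).
Sum ≈ 3.07353.

3.07353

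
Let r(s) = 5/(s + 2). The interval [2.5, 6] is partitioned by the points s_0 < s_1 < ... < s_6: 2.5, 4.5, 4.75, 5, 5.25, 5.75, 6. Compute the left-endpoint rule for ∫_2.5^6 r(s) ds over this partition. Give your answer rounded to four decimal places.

3.2844

Subinterval widths: 2, 0.25, 0.25, 0.25, 0.5, 0.25.
Left endpoints: 2.5, 4.5, 4.75, 5, 5.25, 5.75.
r(2.5) = 10/9, r(4.5) = 10/13, r(4.75) = 20/27, r(5) = 5/7, r(5.25) = 20/29, r(5.75) = 20/31.
Sum = Σ Δs_i · r(s_i).
Sum ≈ 3.2844.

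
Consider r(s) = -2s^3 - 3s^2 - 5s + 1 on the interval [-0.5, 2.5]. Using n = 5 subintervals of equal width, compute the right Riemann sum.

Δs = (2.5 − (-0.5))/5 = 0.6.
Right endpoints: 0.1, 0.7, 1.3, 1.9, 2.5.
r(0.1) = 0.468, r(0.7) = -4.656, r(1.3) = -14.964, r(1.9) = -33.048, r(2.5) = -61.5.
Sum = Δs · [r(0.1) + r(0.7) + r(1.3) + r(1.9) + r(2.5)].
Sum = -68.22.

-68.22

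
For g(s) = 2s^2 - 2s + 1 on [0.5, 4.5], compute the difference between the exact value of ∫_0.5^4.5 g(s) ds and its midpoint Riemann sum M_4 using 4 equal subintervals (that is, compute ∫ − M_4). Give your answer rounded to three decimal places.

0.667

Exact integral: ∫_0.5^4.5 g(s) ds ≈ 44.66667.
M_4 = 44.
Error ≈ 44.66667 − 44 ≈ 0.667.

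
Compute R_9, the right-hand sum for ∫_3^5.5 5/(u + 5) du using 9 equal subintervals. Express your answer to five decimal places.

1.33921

Δu = (5.5 − 3)/9 = 5/18.
Right endpoints: 59/18, 32/9, 23/6, 37/9, 79/18, 14/3, 89/18, 47/9, 5.5.
f(59/18) = 90/149, f(32/9) = 45/77, f(23/6) = 30/53, f(37/9) = 45/82, f(79/18) = 90/169, f(14/3) = 15/29, f(89/18) = 90/179, f(47/9) = 45/92, f(5.5) = 10/21.
Sum = Δu · [f(59/18) + f(32/9) + f(23/6) + ...].
Sum ≈ 1.33921.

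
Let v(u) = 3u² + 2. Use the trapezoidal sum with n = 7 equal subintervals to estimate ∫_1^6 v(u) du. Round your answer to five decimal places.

Δu = (6 − 1)/7 = 5/7.
v(1) = 5, v(12/7) = 530/49, v(17/7) = 965/49, v(22/7) = 1550/49, v(27/7) = 2285/49, v(32/7) = 3170/49, v(37/7) = 4205/49, v(6) = 110.
T_7 = (Δu/2)·[v(u_0) + 2v(u_1) + ... + 2v(u_{6}) + v(u_7)].
Sum ≈ 226.27551.

226.27551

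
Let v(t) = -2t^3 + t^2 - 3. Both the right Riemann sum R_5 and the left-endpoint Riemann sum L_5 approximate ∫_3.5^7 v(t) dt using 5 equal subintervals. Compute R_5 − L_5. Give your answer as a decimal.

R_5 = -1241.87.
L_5 = -847.42.
R_5 − L_5 = -394.45.

-394.45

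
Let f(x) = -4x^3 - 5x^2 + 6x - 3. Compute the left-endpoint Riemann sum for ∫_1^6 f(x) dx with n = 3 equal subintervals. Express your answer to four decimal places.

Δx = (6 − 1)/3 = 5/3.
Left endpoints: 1, 8/3, 13/3.
f(1) = -6, f(8/3) = -2657/27, f(13/3) = -10702/27.
Sum = Δx · [f(1) + f(8/3) + f(13/3)].
Sum ≈ -834.6296.

-834.6296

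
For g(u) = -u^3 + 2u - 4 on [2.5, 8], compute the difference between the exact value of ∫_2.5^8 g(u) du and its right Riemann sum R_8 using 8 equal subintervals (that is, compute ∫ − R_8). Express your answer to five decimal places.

Exact integral: ∫_2.5^8 g(u) du = -978.484375.
R_8 ≈ -1152.1560059.
Error ≈ -978.484375 − (-1152.1560059) ≈ 173.67163.

173.67163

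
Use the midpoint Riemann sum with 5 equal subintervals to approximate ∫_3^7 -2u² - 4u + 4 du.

-274.24

Δu = (7 − 3)/5 = 0.8.
Midpoints: 3.4, 4.2, 5, 5.8, 6.6.
f(3.4) = -32.72, f(4.2) = -48.08, f(5) = -66, f(5.8) = -86.48, f(6.6) = -109.52.
Sum = Δu · [f(3.4) + f(4.2) + f(5) + f(5.8) + f(6.6)].
Sum = -274.24.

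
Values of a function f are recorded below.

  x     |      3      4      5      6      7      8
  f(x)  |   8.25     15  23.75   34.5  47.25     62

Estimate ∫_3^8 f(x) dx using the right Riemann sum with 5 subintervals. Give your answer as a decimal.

Δx = 1.
Sum = 1·[15 + 23.75 + 34.5 + 47.25 + 62] = 182.5.

182.5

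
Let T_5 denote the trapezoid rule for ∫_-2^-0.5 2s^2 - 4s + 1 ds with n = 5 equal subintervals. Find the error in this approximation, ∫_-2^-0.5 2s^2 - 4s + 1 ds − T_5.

Exact integral: ∫_-2^-0.5 f(s) ds = 14.25.
T_5 = 14.295.
Error = 14.25 − 14.295 = -0.045.

-0.045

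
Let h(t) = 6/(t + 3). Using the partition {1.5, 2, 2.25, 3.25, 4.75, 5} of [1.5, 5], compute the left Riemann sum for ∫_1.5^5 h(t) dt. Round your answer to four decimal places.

3.7431

Subinterval widths: 0.5, 0.25, 1, 1.5, 0.25.
Left endpoints: 1.5, 2, 2.25, 3.25, 4.75.
h(1.5) = 4/3, h(2) = 1.2, h(2.25) = 8/7, h(3.25) = 0.96, h(4.75) = 24/31.
Sum = Σ Δt_i · h(t_i).
Sum ≈ 3.7431.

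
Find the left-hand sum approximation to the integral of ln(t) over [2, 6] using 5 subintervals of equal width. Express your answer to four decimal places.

Δt = (6 − 2)/5 = 0.8.
Left endpoints: 2, 2.8, 3.6, 4.4, 5.2.
f(2) ≈ 0.6931, f(2.8) ≈ 1.0296, f(3.6) ≈ 1.2809, f(4.4) ≈ 1.4816, f(5.2) ≈ 1.6487.
Sum = Δt · [f(2) + f(2.8) + f(3.6) + f(4.4) + f(5.2)].
Sum ≈ 4.9072.

4.9072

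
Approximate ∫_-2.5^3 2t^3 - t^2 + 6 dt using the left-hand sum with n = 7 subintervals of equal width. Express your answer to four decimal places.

Δt = (3 − (-2.5))/7 = 11/14.
Left endpoints: -2.5, -12/7, -13/14, -1/7, 9/14, 10/7, 31/14.
f(-2.5) = -31.5, f(-12/7) = -2406/343, f(-13/14) = 1213/343, f(-1/7) = 2049/343, f(9/14) = 4197/686, f(10/7) = 3358/343, f(31/14) = 7824/343.
Sum = Δt · [f(-2.5) + f(-12/7) + f(-13/14) + ...].
Sum ≈ 7.6327.

7.6327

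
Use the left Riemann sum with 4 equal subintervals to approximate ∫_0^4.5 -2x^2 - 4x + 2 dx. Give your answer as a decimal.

Δx = (4.5 − 0)/4 = 1.125.
Left endpoints: 0, 1.125, 2.25, 3.375.
f(0) = 2, f(1.125) = -5.03125, f(2.25) = -17.125, f(3.375) = -34.28125.
Sum = Δx · [f(0) + f(1.125) + f(2.25) + f(3.375)].
Sum = -61.2421875.

-61.2421875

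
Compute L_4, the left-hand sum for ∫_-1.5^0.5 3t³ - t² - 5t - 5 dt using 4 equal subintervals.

-11

Δt = (0.5 − (-1.5))/4 = 0.5.
Left endpoints: -1.5, -1, -0.5, 0.
f(-1.5) = -9.875, f(-1) = -4, f(-0.5) = -3.125, f(0) = -5.
Sum = Δt · [f(-1.5) + f(-1) + f(-0.5) + f(0)].
Sum = -11.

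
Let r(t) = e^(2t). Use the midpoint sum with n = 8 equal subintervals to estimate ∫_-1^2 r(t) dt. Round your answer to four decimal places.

Δt = (2 − (-1))/8 = 0.375.
Midpoints: -0.8125, -0.4375, -0.0625, 0.3125, 0.6875, 1.0625, 1.4375, 1.8125.
r(-0.8125) ≈ 0.1969, r(-0.4375) ≈ 0.4169, r(-0.0625) ≈ 0.8825, r(0.3125) ≈ 1.8682, r(0.6875) ≈ 3.9551, r(1.0625) ≈ 8.3729, r(1.4375) ≈ 17.7254, r(1.8125) ≈ 37.5247.
Sum = Δt · [r(-0.8125) + r(-0.4375) + r(-0.0625) + ...].
Sum ≈ 26.6035.

26.6035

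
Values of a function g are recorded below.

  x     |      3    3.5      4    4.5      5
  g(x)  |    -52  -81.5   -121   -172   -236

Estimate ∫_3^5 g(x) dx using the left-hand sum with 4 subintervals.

-213.25

Δx = 0.5.
Sum = 0.5·[(-52) + (-81.5) + (-121) + (-172)] = -213.25.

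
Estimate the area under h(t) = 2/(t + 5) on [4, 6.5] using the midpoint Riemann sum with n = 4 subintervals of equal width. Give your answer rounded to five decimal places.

0.49009

Δt = (6.5 − 4)/4 = 0.625.
Midpoints: 4.3125, 4.9375, 5.5625, 6.1875.
h(4.3125) = 32/149, h(4.9375) = 32/159, h(5.5625) = 32/169, h(6.1875) = 32/179.
Sum = Δt · [h(4.3125) + h(4.9375) + h(5.5625) + h(6.1875)].
Sum ≈ 0.49009.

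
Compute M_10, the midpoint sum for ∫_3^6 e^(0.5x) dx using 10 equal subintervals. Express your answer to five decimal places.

Δx = (6 − 3)/10 = 0.3.
Midpoints: 3.15, 3.45, 3.75, 4.05, 4.35, 4.65, 4.95, 5.25, 5.55, 5.85.
f(3.15) ≈ 4.83074, f(3.45) ≈ 5.61252, f(3.75) ≈ 6.52082, f(4.05) ≈ 7.57611, f(4.35) ≈ 8.80219, f(4.65) ≈ 10.22668, f(4.95) ≈ 11.88171, f(5.25) ≈ 13.80457, f(5.55) ≈ 16.03863, f(5.85) ≈ 18.63423.
Sum = Δx · [f(3.15) + f(3.45) + f(3.75) + ...].
Sum ≈ 31.17846.

31.17846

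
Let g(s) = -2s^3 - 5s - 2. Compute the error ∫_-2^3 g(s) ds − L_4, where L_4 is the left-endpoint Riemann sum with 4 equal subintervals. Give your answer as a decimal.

Exact integral: ∫_-2^3 g(s) ds = -55.
L_4 = 0.46875.
Error = -55 − 0.46875 = -55.46875.

-55.46875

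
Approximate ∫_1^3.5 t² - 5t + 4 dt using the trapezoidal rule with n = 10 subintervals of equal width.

Δt = (3.5 − 1)/10 = 0.25.
f(1) = 0, f(1.25) = -0.6875, f(1.5) = -1.25, f(1.75) = -1.6875, f(2) = -2, f(2.25) = -2.1875, f(2.5) = -2.25, f(2.75) = -2.1875, f(3) = -2, f(3.25) = -1.6875, f(3.5) = -1.25.
T_10 = (Δt/2)·[f(t_0) + 2f(t_1) + ... + 2f(t_{9}) + f(t_10)].
Sum = -4.140625.

-4.140625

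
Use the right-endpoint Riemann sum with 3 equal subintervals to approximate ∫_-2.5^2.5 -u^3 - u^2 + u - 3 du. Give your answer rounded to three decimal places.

-49.606

Δu = (2.5 − (-2.5))/3 = 5/3.
Right endpoints: -5/6, 5/6, 2.5.
f(-5/6) = -853/216, f(5/6) = -743/216, f(2.5) = -22.375.
Sum = Δu · [f(-5/6) + f(5/6) + f(2.5)].
Sum ≈ -49.606.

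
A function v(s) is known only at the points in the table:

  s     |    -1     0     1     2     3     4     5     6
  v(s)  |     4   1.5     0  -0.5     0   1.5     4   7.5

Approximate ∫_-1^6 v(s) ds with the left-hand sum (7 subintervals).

Δs = 1.
Sum = 1·[4 + 1.5 + 0 + (-0.5) + 0 + 1.5 + 4] = 10.5.

10.5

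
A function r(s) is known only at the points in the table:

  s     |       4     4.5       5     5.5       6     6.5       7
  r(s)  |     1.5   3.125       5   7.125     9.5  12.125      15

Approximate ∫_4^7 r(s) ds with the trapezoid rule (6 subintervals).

22.5625

Δs = 0.5.
T_6 = (0.5/2)·[1.5 + 2·3.125 + 2·5 + 2·7.125 + 2·9.5 + 2·12.125 + 15] = 22.5625.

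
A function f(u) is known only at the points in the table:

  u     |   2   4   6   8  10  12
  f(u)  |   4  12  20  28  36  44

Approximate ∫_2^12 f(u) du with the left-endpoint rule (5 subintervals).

Δu = 2.
Sum = 2·[4 + 12 + 20 + 28 + 36] = 200.

200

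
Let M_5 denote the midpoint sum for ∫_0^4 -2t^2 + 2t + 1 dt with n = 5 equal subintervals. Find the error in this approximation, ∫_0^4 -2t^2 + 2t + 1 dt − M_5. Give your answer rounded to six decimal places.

-0.426667

Exact integral: ∫_0^4 f(t) dt ≈ -22.66666667.
M_5 = -22.24.
Error ≈ -22.66666667 − (-22.24) ≈ -0.426667.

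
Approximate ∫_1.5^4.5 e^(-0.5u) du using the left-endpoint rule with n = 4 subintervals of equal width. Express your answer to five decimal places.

0.88013

Δu = (4.5 − 1.5)/4 = 0.75.
Left endpoints: 1.5, 2.25, 3, 3.75.
f(1.5) ≈ 0.47237, f(2.25) ≈ 0.32465, f(3) ≈ 0.22313, f(3.75) ≈ 0.15335.
Sum = Δu · [f(1.5) + f(2.25) + f(3) + f(3.75)].
Sum ≈ 0.88013.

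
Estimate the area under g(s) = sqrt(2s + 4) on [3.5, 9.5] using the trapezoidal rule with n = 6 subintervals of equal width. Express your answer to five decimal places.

Δs = (9.5 − 3.5)/6 = 1.
g(3.5) ≈ 3.31662, g(4.5) ≈ 3.60555, g(5.5) ≈ 3.87298, g(6.5) ≈ 4.12311, g(7.5) ≈ 4.35890, g(8.5) ≈ 4.58258, g(9.5) ≈ 4.79583.
T_6 = (Δs/2)·[g(s_0) + 2g(s_1) + ... + 2g(s_{5}) + g(s_6)].
Sum ≈ 24.59934.

24.59934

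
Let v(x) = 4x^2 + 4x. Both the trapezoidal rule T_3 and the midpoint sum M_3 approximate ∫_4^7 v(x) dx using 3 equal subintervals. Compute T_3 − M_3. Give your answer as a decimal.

3

T_3 = 440.
M_3 = 437.
T_3 − M_3 = 3.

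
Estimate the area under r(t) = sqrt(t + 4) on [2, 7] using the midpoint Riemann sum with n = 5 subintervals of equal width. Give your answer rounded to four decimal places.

14.5262

Δt = (7 − 2)/5 = 1.
Midpoints: 2.5, 3.5, 4.5, 5.5, 6.5.
r(2.5) ≈ 2.5495, r(3.5) ≈ 2.7386, r(4.5) ≈ 2.9155, r(5.5) ≈ 3.0822, r(6.5) ≈ 3.2404.
Sum = Δt · [r(2.5) + r(3.5) + r(4.5) + r(5.5) + r(6.5)].
Sum ≈ 14.5262.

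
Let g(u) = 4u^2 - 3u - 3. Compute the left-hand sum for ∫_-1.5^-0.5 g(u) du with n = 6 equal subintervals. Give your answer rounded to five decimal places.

5.26852

Δu = (-0.5 − (-1.5))/6 = 1/6.
Left endpoints: -1.5, -4/3, -7/6, -1, -5/6, -2/3.
g(-1.5) = 10.5, g(-4/3) = 73/9, g(-7/6) = 107/18, g(-1) = 4, g(-5/6) = 41/18, g(-2/3) = 7/9.
Sum = Δu · [g(-1.5) + g(-4/3) + g(-7/6) + ...].
Sum ≈ 5.26852.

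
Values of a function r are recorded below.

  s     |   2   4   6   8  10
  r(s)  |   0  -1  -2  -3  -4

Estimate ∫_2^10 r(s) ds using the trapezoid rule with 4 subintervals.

-16

Δs = 2.
T_4 = (2/2)·[0 + 2·(-1) + 2·(-2) + 2·(-3) + (-4)] = -16.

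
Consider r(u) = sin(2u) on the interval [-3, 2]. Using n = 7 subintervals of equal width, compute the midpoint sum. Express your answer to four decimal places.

0.8798

Δu = (2 − (-3))/7 = 5/7.
Midpoints: -37/14, -27/14, -17/14, -0.5, 3/14, 13/14, 23/14.
r(-37/14) ≈ 0.8401, r(-27/14) ≈ 0.6560, r(-17/14) ≈ -0.6541, r(-0.5) ≈ -0.8415, r(3/14) ≈ 0.4156, r(13/14) ≈ 0.9593, r(23/14) ≈ -0.1436.
Sum = Δu · [r(-37/14) + r(-27/14) + r(-17/14) + ...].
Sum ≈ 0.8798.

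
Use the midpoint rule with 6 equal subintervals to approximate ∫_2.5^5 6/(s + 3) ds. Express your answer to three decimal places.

2.247

Δs = (5 − 2.5)/6 = 5/12.
Midpoints: 65/24, 3.125, 85/24, 95/24, 4.375, 115/24.
f(65/24) = 144/137, f(3.125) = 48/49, f(85/24) = 144/157, f(95/24) = 144/167, f(4.375) = 48/59, f(115/24) = 144/187.
Sum = Δs · [f(65/24) + f(3.125) + f(85/24) + ...].
Sum ≈ 2.247.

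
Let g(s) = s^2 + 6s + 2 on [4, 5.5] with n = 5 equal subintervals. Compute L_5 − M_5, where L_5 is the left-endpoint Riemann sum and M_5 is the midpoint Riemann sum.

-3.45375

L_5 = 76.41.
M_5 = 79.86375.
L_5 − M_5 = -3.45375.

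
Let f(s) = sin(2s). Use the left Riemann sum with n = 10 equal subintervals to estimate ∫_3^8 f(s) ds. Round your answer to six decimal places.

0.879763

Δs = (8 − 3)/10 = 0.5.
Left endpoints: 3, 3.5, 4, 4.5, 5, 5.5, 6, 6.5, 7, 7.5.
f(3) ≈ -0.279415, f(3.5) ≈ 0.656987, f(4) ≈ 0.989358, f(4.5) ≈ 0.412118, f(5) ≈ -0.544021, f(5.5) ≈ -0.999990, f(6) ≈ -0.536573, f(6.5) ≈ 0.420167, f(7) ≈ 0.990607, f(7.5) ≈ 0.650288.
Sum = Δs · [f(3) + f(3.5) + f(4) + ...].
Sum ≈ 0.879763.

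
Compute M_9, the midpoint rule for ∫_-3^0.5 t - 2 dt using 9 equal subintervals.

Δt = (0.5 − (-3))/9 = 7/18.
Midpoints: -101/36, -29/12, -73/36, -59/36, -1.25, -31/36, -17/36, -1/12, 11/36.
f(-101/36) = -173/36, f(-29/12) = -53/12, f(-73/36) = -145/36, f(-59/36) = -131/36, f(-1.25) = -3.25, f(-31/36) = -103/36, f(-17/36) = -89/36, f(-1/12) = -25/12, f(11/36) = -61/36.
Sum = Δt · [f(-101/36) + f(-29/12) + f(-73/36) + ...].
Sum = -11.375.

-11.375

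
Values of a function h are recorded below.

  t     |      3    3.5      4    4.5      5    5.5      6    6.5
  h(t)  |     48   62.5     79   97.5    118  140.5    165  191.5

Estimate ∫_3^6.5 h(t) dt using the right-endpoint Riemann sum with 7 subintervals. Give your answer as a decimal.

427

Δt = 0.5.
Sum = 0.5·[62.5 + 79 + 97.5 + 118 + 140.5 + 165 + 191.5] = 427.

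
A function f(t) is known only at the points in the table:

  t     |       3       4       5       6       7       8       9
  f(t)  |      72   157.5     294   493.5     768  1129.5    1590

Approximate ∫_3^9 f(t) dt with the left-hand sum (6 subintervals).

2914.5

Δt = 1.
Sum = 1·[72 + 157.5 + 294 + 493.5 + 768 + 1129.5] = 2914.5.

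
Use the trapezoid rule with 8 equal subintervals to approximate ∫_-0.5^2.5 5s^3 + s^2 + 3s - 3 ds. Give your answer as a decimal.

Δs = (2.5 − (-0.5))/8 = 0.375.
f(-0.5) = -4.875, f(-0.125) = -1725/512, f(0.25) = -2.109375, f(0.625) = 249/512, f(1) = 6, f(1.375) = 8199/512, f(1.75) = 32.109375, f(2.125) = 28605/512, f(2.5) = 88.875.
T_8 = (Δs/2)·[f(s_0) + 2f(s_1) + ... + 2f(s_{7}) + f(s_8)].
Sum = 55.125.

55.125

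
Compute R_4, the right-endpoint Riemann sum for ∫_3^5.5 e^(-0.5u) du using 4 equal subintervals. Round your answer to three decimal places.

0.271

Δu = (5.5 − 3)/4 = 0.625.
Right endpoints: 3.625, 4.25, 4.875, 5.5.
f(3.625) ≈ 0.163, f(4.25) ≈ 0.119, f(4.875) ≈ 0.087, f(5.5) ≈ 0.064.
Sum = Δu · [f(3.625) + f(4.25) + f(4.875) + f(5.5)].
Sum ≈ 0.271.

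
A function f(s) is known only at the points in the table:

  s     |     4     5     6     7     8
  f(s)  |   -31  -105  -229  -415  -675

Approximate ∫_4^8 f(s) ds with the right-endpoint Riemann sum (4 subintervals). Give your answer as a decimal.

-1424

Δs = 1.
Sum = 1·[(-105) + (-229) + (-415) + (-675)] = -1424.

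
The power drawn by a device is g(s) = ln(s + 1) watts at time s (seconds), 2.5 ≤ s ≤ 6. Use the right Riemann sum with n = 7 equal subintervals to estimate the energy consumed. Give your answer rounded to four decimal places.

5.9070

Δs = (6 − 2.5)/7 = 0.5.
Right endpoints: 3, 3.5, 4, 4.5, 5, 5.5, 6.
g(3) ≈ 1.3863, g(3.5) ≈ 1.5041, g(4) ≈ 1.6094, g(4.5) ≈ 1.7047, g(5) ≈ 1.7918, g(5.5) ≈ 1.8718, g(6) ≈ 1.9459.
Sum = Δs · [g(3) + g(3.5) + g(4) + ...].
Sum ≈ 5.9070.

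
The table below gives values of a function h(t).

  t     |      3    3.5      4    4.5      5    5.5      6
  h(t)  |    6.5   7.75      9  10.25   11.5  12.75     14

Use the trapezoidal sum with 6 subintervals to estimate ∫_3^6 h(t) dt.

30.75

Δt = 0.5.
T_6 = (0.5/2)·[6.5 + 2·7.75 + 2·9 + 2·10.25 + 2·11.5 + 2·12.75 + 14] = 30.75.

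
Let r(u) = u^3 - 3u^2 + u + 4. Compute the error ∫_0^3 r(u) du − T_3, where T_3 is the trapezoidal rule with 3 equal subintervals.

-0.75

Exact integral: ∫_0^3 r(u) du = 9.75.
T_3 = 10.5.
Error = 9.75 − 10.5 = -0.75.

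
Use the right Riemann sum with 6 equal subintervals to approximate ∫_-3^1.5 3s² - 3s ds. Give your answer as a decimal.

29.109375

Δs = (1.5 − (-3))/6 = 0.75.
Right endpoints: -2.25, -1.5, -0.75, 0, 0.75, 1.5.
f(-2.25) = 21.9375, f(-1.5) = 11.25, f(-0.75) = 3.9375, f(0) = 0, f(0.75) = -0.5625, f(1.5) = 2.25.
Sum = Δs · [f(-2.25) + f(-1.5) + f(-0.75) + ...].
Sum = 29.109375.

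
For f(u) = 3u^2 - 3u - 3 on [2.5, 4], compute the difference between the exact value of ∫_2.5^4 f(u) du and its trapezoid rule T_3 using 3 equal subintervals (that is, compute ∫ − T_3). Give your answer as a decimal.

Exact integral: ∫_2.5^4 f(u) du = 29.25.
T_3 = 29.4375.
Error = 29.25 − 29.4375 = -0.1875.

-0.1875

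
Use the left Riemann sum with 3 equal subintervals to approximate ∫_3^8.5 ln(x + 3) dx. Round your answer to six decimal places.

Δx = (8.5 − 3)/3 = 11/6.
Left endpoints: 3, 29/6, 20/3.
f(3) ≈ 1.791759, f(29/6) ≈ 2.058388, f(20/3) ≈ 2.268684.
Sum = Δx · [f(3) + f(29/6) + f(20/3)].
Sum ≈ 11.217857.

11.217857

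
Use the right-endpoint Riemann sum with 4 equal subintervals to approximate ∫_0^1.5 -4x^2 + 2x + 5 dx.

3.984375

Δx = (1.5 − 0)/4 = 0.375.
Right endpoints: 0.375, 0.75, 1.125, 1.5.
f(0.375) = 5.1875, f(0.75) = 4.25, f(1.125) = 2.1875, f(1.5) = -1.
Sum = Δx · [f(0.375) + f(0.75) + f(1.125) + f(1.5)].
Sum = 3.984375.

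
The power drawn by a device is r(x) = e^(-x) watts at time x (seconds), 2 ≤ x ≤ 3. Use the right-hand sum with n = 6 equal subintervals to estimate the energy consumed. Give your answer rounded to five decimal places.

0.07862

Δx = (3 − 2)/6 = 1/6.
Right endpoints: 13/6, 7/3, 2.5, 8/3, 17/6, 3.
r(13/6) ≈ 0.11456, r(7/3) ≈ 0.09697, r(2.5) ≈ 0.08208, r(8/3) ≈ 0.06948, r(17/6) ≈ 0.05882, r(3) ≈ 0.04979.
Sum = Δx · [r(13/6) + r(7/3) + r(2.5) + ...].
Sum ≈ 0.07862.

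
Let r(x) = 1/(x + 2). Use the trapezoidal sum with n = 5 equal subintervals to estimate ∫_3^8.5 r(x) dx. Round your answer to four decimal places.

0.7450

Δx = (8.5 − 3)/5 = 1.1.
r(3) = 0.2, r(4.1) = 10/61, r(5.2) = 5/36, r(6.3) = 10/83, r(7.4) = 5/47, r(8.5) = 2/21.
T_5 = (Δx/2)·[r(x_0) + 2r(x_1) + ... + 2r(x_{4}) + r(x_5)].
Sum ≈ 0.7450.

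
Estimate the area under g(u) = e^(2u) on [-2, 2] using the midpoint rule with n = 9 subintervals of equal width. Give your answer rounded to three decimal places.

Δu = (2 − (-2))/9 = 4/9.
Midpoints: -16/9, -4/3, -8/9, -4/9, 0, 4/9, 8/9, 4/3, 16/9.
g(-16/9) ≈ 0.029, g(-4/3) ≈ 0.069, g(-8/9) ≈ 0.169, g(-4/9) ≈ 0.411, g(0) ≈ 1.000, g(4/9) ≈ 2.432, g(8/9) ≈ 5.917, g(4/3) ≈ 14.392, g(16/9) ≈ 35.007.
Sum = Δu · [g(-16/9) + g(-4/3) + g(-8/9) + ...].
Sum ≈ 26.412.

26.412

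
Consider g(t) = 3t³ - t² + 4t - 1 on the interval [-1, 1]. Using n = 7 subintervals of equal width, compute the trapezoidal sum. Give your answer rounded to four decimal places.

Δt = (1 − (-1))/7 = 2/7.
g(-1) = -9, g(-5/7) = -1873/343, g(-3/7) = -1075/343, g(-1/7) = -549/343, g(1/7) = -151/343, g(3/7) = 263/343, g(5/7) = 837/343, g(1) = 5.
T_7 = (Δt/2)·[g(t_0) + 2g(t_1) + ... + 2g(t_{6}) + g(t_7)].
Sum ≈ -2.6939.

-2.6939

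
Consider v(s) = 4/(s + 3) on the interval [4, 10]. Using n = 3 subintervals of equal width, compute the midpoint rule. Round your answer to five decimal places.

2.46667

Δs = (10 − 4)/3 = 2.
Midpoints: 5, 7, 9.
v(5) = 0.5, v(7) = 0.4, v(9) = 1/3.
Sum = Δs · [v(5) + v(7) + v(9)].
Sum ≈ 2.46667.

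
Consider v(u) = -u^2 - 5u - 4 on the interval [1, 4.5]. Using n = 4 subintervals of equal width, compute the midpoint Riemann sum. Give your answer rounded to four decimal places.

-91.9434

Δu = (4.5 − 1)/4 = 0.875.
Midpoints: 1.4375, 2.3125, 3.1875, 4.0625.
v(1.4375) = -13.25390625, v(2.3125) = -20.91015625, v(3.1875) = -30.09765625, v(4.0625) = -40.81640625.
Sum = Δu · [v(1.4375) + v(2.3125) + v(3.1875) + v(4.0625)].
Sum ≈ -91.9434.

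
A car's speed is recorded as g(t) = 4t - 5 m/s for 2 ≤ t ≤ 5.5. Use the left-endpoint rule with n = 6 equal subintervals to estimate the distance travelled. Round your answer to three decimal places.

30.917

Δt = (5.5 − 2)/6 = 7/12.
Left endpoints: 2, 31/12, 19/6, 3.75, 13/3, 59/12.
g(2) = 3, g(31/12) = 16/3, g(19/6) = 23/3, g(3.75) = 10, g(13/3) = 37/3, g(59/12) = 44/3.
Sum = Δt · [g(2) + g(31/12) + g(19/6) + ...].
Sum ≈ 30.917.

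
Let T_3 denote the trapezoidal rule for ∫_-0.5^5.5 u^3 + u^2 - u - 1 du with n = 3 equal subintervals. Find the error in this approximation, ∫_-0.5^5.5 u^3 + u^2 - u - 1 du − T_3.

Exact integral: ∫_-0.5^5.5 f(u) du = 263.25.
T_3 = 297.25.
Error = 263.25 − 297.25 = -34.

-34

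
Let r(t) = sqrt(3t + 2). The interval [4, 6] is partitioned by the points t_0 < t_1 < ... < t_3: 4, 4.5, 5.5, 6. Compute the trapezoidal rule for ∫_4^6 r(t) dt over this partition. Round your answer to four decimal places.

Subinterval widths: 0.5, 1, 0.5.
r(4) ≈ 3.7417, r(4.5) ≈ 3.9370, r(5.5) ≈ 4.3012, r(6) ≈ 4.4721.
On each subinterval the trapezoid contributes (Δt_i/2)·[r(t_{i-1}) + r(t_i)].
Sum ≈ 8.2321.

8.2321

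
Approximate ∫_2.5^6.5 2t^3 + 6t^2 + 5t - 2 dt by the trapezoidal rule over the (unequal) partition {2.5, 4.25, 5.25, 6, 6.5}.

Subinterval widths: 1.75, 1, 0.75, 0.5.
f(2.5) = 79.25, f(4.25) = 281.15625, f(5.25) = 479.03125, f(6) = 676, f(6.5) = 833.25.
On each subinterval the trapezoid contributes (Δt_i/2)·[f(t_{i-1}) + f(t_i)].
Sum = 1505.8984375.

1505.8984375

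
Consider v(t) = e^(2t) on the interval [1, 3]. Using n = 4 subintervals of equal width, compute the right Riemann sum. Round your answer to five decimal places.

313.26282

Δt = (3 − 1)/4 = 0.5.
Right endpoints: 1.5, 2, 2.5, 3.
v(1.5) ≈ 20.08554, v(2) ≈ 54.59815, v(2.5) ≈ 148.41316, v(3) ≈ 403.42879.
Sum = Δt · [v(1.5) + v(2) + v(2.5) + v(3)].
Sum ≈ 313.26282.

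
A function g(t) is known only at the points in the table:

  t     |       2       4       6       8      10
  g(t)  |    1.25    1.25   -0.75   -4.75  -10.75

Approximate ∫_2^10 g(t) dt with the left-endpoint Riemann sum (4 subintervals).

-6

Δt = 2.
Sum = 2·[1.25 + 1.25 + (-0.75) + (-4.75)] = -6.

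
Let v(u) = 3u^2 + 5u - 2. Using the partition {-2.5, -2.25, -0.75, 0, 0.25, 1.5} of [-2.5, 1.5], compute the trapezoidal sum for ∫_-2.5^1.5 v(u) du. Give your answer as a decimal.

Subinterval widths: 0.25, 1.5, 0.75, 0.25, 1.25.
v(-2.5) = 4.25, v(-2.25) = 1.9375, v(-0.75) = -4.0625, v(0) = -2, v(0.25) = -0.5625, v(1.5) = 12.25.
On each subinterval the trapezoid contributes (Δu_i/2)·[v(u_{i-1}) + v(u_i)].
Sum = 3.890625.

3.890625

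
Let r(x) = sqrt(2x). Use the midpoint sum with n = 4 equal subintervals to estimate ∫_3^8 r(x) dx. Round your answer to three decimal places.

Δx = (8 − 3)/4 = 1.25.
Midpoints: 3.625, 4.875, 6.125, 7.375.
r(3.625) ≈ 2.693, r(4.875) ≈ 3.122, r(6.125) ≈ 3.500, r(7.375) ≈ 3.841.
Sum = Δx · [r(3.625) + r(4.875) + r(6.125) + r(7.375)].
Sum ≈ 16.445.

16.445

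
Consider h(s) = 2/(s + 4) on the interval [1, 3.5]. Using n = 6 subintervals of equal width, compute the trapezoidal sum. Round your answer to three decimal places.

Δs = (3.5 − 1)/6 = 5/12.
h(1) = 0.4, h(17/12) = 24/65, h(11/6) = 12/35, h(2.25) = 0.32, h(8/3) = 0.3, h(37/12) = 24/85, h(3.5) = 4/15.
T_6 = (Δs/2)·[h(s_0) + 2h(s_1) + ... + 2h(s_{5}) + h(s_6)].
Sum ≈ 0.812.

0.812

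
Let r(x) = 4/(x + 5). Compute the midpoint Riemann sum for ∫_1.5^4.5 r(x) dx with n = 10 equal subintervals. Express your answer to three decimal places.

1.518

Δx = (4.5 − 1.5)/10 = 0.3.
Midpoints: 1.65, 1.95, 2.25, 2.55, 2.85, 3.15, 3.45, 3.75, 4.05, 4.35.
r(1.65) = 80/133, r(1.95) = 80/139, r(2.25) = 16/29, r(2.55) = 80/151, r(2.85) = 80/157, r(3.15) = 80/163, r(3.45) = 80/169, r(3.75) = 16/35, r(4.05) = 80/181, r(4.35) = 80/187.
Sum = Δx · [r(1.65) + r(1.95) + r(2.25) + ...].
Sum ≈ 1.518.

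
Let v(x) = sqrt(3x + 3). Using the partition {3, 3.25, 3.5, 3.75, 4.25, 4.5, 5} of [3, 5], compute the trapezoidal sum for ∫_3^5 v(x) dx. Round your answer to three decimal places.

Subinterval widths: 0.25, 0.25, 0.25, 0.5, 0.25, 0.5.
v(3) ≈ 3.464, v(3.25) ≈ 3.571, v(3.5) ≈ 3.674, v(3.75) ≈ 3.775, v(4.25) ≈ 3.969, v(4.5) ≈ 4.062, v(5) ≈ 4.243.
On each subinterval the trapezoid contributes (Δx_i/2)·[v(x_{i-1}) + v(x_i)].
Sum ≈ 7.732.

7.732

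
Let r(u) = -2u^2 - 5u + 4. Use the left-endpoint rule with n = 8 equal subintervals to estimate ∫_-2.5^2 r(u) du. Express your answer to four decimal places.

Δu = (2 − (-2.5))/8 = 0.5625.
Left endpoints: -2.5, -1.9375, -1.375, -0.8125, -0.25, 0.3125, 0.875, 1.4375.
r(-2.5) = 4, r(-1.9375) = 6.1796875, r(-1.375) = 7.09375, r(-0.8125) = 6.7421875, r(-0.25) = 5.125, r(0.3125) = 2.2421875, r(0.875) = -1.90625, r(1.4375) = -7.3203125.
Sum = Δu · [r(-2.5) + r(-1.9375) + r(-1.375) + ...].
Sum ≈ 12.4629.

12.4629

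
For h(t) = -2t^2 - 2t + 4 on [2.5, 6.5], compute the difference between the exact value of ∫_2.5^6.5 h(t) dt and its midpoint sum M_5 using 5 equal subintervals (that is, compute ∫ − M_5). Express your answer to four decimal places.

Exact integral: ∫_2.5^6.5 h(t) dt ≈ -192.666667.
M_5 = -192.24.
Error ≈ -192.666667 − (-192.24) ≈ -0.4267.

-0.4267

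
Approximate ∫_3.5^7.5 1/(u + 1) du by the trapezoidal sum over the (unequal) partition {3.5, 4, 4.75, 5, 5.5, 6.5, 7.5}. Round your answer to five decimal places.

0.63755

Subinterval widths: 0.5, 0.75, 0.25, 0.5, 1, 1.
f(3.5) = 2/9, f(4) = 0.2, f(4.75) = 4/23, f(5) = 1/6, f(5.5) = 2/13, f(6.5) = 2/15, f(7.5) = 2/17.
On each subinterval the trapezoid contributes (Δu_i/2)·[f(u_{i-1}) + f(u_i)].
Sum ≈ 0.63755.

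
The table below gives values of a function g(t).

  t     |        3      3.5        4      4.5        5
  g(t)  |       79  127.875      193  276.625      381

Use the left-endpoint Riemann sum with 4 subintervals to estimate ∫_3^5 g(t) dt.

338.25

Δt = 0.5.
Sum = 0.5·[79 + 127.875 + 193 + 276.625] = 338.25.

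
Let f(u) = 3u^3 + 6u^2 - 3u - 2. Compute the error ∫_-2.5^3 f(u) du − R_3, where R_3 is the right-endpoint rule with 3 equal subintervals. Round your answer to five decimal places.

-142.63715

Exact integral: ∫_-2.5^3 f(u) du = 101.578125.
R_3 ≈ 244.2152778.
Error ≈ 101.578125 − 244.2152778 ≈ -142.63715.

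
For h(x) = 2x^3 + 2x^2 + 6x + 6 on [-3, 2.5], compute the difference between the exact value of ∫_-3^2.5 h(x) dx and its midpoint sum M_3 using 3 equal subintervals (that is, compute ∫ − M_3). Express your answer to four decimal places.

Exact integral: ∫_-3^2.5 h(x) dx ≈ 32.197917.
M_3 ≈ 31.427662.
Error ≈ 32.197917 − 31.427662 ≈ 0.7703.

0.7703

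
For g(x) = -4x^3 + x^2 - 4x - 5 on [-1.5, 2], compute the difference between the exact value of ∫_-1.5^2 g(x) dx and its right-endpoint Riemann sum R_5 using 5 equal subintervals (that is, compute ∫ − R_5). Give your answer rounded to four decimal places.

20.7842

Exact integral: ∫_-1.5^2 g(x) dx ≈ -28.145833.
R_5 = -48.93.
Error ≈ -28.145833 − (-48.93) ≈ 20.7842.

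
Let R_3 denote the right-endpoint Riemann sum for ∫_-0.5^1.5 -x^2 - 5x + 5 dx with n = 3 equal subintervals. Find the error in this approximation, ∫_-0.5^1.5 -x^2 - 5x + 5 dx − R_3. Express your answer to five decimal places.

4.14815

Exact integral: ∫_-0.5^1.5 f(x) dx ≈ 3.8333333.
R_3 ≈ -0.3148148.
Error ≈ 3.8333333 − (-0.3148148) ≈ 4.14815.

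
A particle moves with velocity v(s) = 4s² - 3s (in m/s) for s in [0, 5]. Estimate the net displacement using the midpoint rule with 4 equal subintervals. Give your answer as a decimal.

Δs = (5 − 0)/4 = 1.25.
Midpoints: 0.625, 1.875, 3.125, 4.375.
v(0.625) = -0.3125, v(1.875) = 8.4375, v(3.125) = 29.6875, v(4.375) = 63.4375.
Sum = Δs · [v(0.625) + v(1.875) + v(3.125) + v(4.375)].
Sum = 126.5625.

126.5625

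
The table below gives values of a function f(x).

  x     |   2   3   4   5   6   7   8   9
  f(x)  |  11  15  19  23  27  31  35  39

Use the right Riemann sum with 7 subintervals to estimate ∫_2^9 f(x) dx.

Δx = 1.
Sum = 1·[15 + 19 + 23 + 27 + 31 + 35 + 39] = 189.

189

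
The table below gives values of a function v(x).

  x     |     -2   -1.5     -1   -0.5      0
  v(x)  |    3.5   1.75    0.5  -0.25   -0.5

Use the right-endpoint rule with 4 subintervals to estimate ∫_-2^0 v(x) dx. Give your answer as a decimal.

Δx = 0.5.
Sum = 0.5·[1.75 + 0.5 + (-0.25) + (-0.5)] = 0.75.

0.75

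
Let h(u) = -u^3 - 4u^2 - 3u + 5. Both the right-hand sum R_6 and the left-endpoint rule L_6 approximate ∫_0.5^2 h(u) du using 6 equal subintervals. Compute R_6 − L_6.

R_6 = -16.15234375.
L_6 = -9.30859375.
R_6 − L_6 = -6.84375.

-6.84375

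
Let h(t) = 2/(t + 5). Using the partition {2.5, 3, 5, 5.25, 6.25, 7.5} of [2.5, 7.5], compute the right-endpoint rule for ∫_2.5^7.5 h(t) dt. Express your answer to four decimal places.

Subinterval widths: 0.5, 2, 0.25, 1, 1.25.
Right endpoints: 3, 5, 5.25, 6.25, 7.5.
h(3) = 0.25, h(5) = 0.2, h(5.25) = 8/41, h(6.25) = 8/45, h(7.5) = 0.16.
Sum = Σ Δt_i · h(t_i).
Sum ≈ 0.9516.

0.9516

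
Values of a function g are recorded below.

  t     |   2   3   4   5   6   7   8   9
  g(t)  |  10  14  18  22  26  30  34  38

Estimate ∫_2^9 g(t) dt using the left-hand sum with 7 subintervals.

154

Δt = 1.
Sum = 1·[10 + 14 + 18 + 22 + 26 + 30 + 34] = 154.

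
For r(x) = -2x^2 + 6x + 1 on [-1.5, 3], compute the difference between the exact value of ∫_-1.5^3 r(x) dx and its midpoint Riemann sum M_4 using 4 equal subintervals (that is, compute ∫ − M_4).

Exact integral: ∫_-1.5^3 r(x) dx = 4.5.
M_4 = 5.44921875.
Error = 4.5 − 5.44921875 = -0.94921875.

-0.94921875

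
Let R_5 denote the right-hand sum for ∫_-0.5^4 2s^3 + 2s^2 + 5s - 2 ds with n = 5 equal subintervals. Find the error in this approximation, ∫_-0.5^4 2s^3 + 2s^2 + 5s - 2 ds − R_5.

Exact integral: ∫_-0.5^4 f(s) ds = 201.09375.
R_5 = 290.7.
Error = 201.09375 − 290.7 = -89.60625.

-89.60625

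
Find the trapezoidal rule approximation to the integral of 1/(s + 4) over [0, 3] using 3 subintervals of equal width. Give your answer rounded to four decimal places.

Δs = (3 − 0)/3 = 1.
f(0) = 0.25, f(1) = 0.2, f(2) = 1/6, f(3) = 1/7.
T_3 = (Δs/2)·[f(s_0) + 2f(s_1) + 2f(s_2) + f(s_3)].
Sum ≈ 0.5631.

0.5631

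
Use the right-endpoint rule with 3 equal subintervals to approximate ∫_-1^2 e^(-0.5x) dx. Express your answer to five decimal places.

Δx = (2 − (-1))/3 = 1.
Right endpoints: 0, 1, 2.
f(0) ≈ 1.00000, f(1) ≈ 0.60653, f(2) ≈ 0.36788.
Sum = Δx · [f(0) + f(1) + f(2)].
Sum ≈ 1.97441.

1.97441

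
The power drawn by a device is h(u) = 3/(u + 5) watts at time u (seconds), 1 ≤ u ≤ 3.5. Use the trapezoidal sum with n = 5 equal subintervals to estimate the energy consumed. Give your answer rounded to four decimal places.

Δu = (3.5 − 1)/5 = 0.5.
h(1) = 0.5, h(1.5) = 6/13, h(2) = 3/7, h(2.5) = 0.4, h(3) = 0.375, h(3.5) = 6/17.
T_5 = (Δu/2)·[h(u_0) + 2h(u_1) + ... + 2h(u_{4}) + h(u_5)].
Sum ≈ 1.0458.

1.0458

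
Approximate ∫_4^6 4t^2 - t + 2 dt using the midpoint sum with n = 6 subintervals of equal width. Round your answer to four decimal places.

Δt = (6 − 4)/6 = 1/3.
Midpoints: 25/6, 4.5, 29/6, 31/6, 5.5, 35/6.
f(25/6) = 1211/18, f(4.5) = 78.5, f(29/6) = 1631/18, f(31/6) = 1865/18, f(5.5) = 117.5, f(35/6) = 2381/18.
Sum = Δt · [f(25/6) + f(4.5) + f(29/6) + ...].
Sum ≈ 196.5926.

196.5926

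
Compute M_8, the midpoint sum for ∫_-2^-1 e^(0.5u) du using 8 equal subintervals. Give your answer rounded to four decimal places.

Δu = (-1 − (-2))/8 = 0.125.
Midpoints: -1.9375, -1.8125, -1.6875, -1.5625, -1.4375, -1.3125, -1.1875, -1.0625.
f(-1.9375) ≈ 0.3796, f(-1.8125) ≈ 0.4040, f(-1.6875) ≈ 0.4301, f(-1.5625) ≈ 0.4578, f(-1.4375) ≈ 0.4874, f(-1.3125) ≈ 0.5188, f(-1.1875) ≈ 0.5523, f(-1.0625) ≈ 0.5879.
Sum = Δu · [f(-1.9375) + f(-1.8125) + f(-1.6875) + ...].
Sum ≈ 0.4772.

0.4772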